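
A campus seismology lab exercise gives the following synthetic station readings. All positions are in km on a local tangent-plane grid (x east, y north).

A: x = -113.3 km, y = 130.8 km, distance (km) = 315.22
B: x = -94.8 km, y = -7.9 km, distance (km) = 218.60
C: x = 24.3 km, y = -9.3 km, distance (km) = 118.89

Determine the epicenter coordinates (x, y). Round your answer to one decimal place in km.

105.0 km east, -96.6 km north

Circle about each station: (x + 113.3)² + (y − 130.8)² = 315.22²; (x + 94.8)² + (y + 7.9)² = 218.60²; (x − 24.3)² + (y + 9.3)² = 118.89².
Subtracting the A equation from the B and C equations removes the quadratic terms:
37.0 x − 277.4 y = 30681.61
275.2 x − 280.2 y = 55960.27
Solving the 2×2 system: x ≈ 105.0, y ≈ -96.6 km.
Check against A (with the unrounded x, y): √((x + 113.3)²+(y − 130.8)²) = 315.22 ≈ 315.22 km. ✓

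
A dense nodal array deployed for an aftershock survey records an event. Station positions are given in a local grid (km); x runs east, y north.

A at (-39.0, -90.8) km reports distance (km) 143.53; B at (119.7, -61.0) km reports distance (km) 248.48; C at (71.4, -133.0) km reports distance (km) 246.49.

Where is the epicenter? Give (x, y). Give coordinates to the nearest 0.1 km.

x ≈ -109.9 km, y ≈ 34.0 km

Circle about each station: (x + 39.0)² + (y + 90.8)² = 143.53²; (x − 119.7)² + (y + 61.0)² = 248.48²; (x − 71.4)² + (y + 133.0)² = 246.49².
Subtracting the A equation from the B and C equations removes the quadratic terms:
317.4 x + 59.6 y = -32858.00
220.8 x − 84.4 y = -27135.14
Solving the 2×2 system: x ≈ -109.9, y ≈ 34.0 km.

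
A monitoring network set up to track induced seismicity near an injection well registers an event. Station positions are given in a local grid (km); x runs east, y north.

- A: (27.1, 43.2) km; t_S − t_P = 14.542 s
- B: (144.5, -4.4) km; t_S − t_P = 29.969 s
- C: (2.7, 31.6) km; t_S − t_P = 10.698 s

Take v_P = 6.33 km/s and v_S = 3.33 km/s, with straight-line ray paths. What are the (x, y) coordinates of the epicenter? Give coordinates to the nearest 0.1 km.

x ≈ -66.0 km, y ≈ 1.1 km

Distance from S−P lag: d = Δt · v_P v_S / (v_P − v_S) = Δt · (6.33·3.33)/(6.33−3.33) ≈ 7.0263·Δt.
So d_A = 102.18, d_B = 210.57, d_C = 75.17 km.
Circle about each station: (x − 27.1)² + (y − 43.2)² = 102.18²; (x − 144.5)² + (y + 4.4)² = 210.57²; (x − 2.7)² + (y − 31.6)² = 75.17².
Subtracting the A equation from the B and C equations removes the quadratic terms:
234.8 x − 95.2 y = -15600.01
-48.8 x − 23.2 y = 3195.42
Solving the 2×2 system: x ≈ -66.0, y ≈ 1.1 km.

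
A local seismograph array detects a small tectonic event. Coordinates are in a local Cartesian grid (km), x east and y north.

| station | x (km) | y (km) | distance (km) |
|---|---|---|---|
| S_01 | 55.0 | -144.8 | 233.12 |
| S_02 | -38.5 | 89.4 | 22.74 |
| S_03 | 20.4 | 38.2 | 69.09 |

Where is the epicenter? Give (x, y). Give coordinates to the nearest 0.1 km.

(-42.4, 67.0)

Circle about each station: (x − 55.0)² + (y + 144.8)² = 233.12²; (x + 38.5)² + (y − 89.4)² = 22.74²; (x − 20.4)² + (y − 38.2)² = 69.09².
Subtracting pairs of circle equations eliminates x²+y² and gives linear equations (the radical axes):
-187.0 x + 468.4 y = 39310.40
-69.2 x + 366.0 y = 27454.87
Solving the 2×2 system: x ≈ -42.4, y ≈ 67.0 km.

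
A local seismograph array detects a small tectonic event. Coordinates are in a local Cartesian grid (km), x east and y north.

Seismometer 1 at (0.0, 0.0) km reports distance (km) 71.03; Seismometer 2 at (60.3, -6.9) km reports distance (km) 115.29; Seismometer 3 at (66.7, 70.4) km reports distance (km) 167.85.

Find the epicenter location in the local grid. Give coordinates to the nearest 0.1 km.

x ≈ -44.2 km, y ≈ -55.6 km

Circle about each station: x² + y² = 71.03²; (x − 60.3)² + (y + 6.9)² = 115.29²; (x − 66.7)² + (y − 70.4)² = 167.85².
Subtracting pairs of circle equations eliminates x²+y² and gives linear equations (the radical axes):
120.6 x − 13.8 y = -4562.82
133.4 x + 140.8 y = -13723.31
Solving the 2×2 system: x ≈ -44.2, y ≈ -55.6 km.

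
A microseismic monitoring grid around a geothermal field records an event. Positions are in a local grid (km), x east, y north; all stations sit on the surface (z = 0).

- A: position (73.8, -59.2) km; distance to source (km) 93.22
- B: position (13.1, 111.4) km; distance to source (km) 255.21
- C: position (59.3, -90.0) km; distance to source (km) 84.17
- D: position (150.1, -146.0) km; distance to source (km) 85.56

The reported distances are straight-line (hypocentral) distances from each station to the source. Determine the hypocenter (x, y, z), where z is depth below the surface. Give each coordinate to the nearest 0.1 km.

x ≈ 103.4 km, y ≈ -118.0 km, depth ≈ 66.0 km

Each station gives a sphere (x−x_i)² + (y−y_i)² + z² = d_i² (stations at z=0).
Subtracting the A sphere from B and C: z² cancels, leaving linear equations in x and y:
-121.4 x + 341.2 y = -52811.69
-29.0 x − 61.6 y = 4270.79
Solving: x ≈ 103.379, y ≈ -118.000 km (keep extra digits for the depth step; rounded: 103.4, -118.0).
Then from the A sphere: z² = 93.22² − (x − 73.8)² − (y + 59.2)² with x = 103.379, y = -118.000, so z ≈ 66.012 ≈ 66.0 km.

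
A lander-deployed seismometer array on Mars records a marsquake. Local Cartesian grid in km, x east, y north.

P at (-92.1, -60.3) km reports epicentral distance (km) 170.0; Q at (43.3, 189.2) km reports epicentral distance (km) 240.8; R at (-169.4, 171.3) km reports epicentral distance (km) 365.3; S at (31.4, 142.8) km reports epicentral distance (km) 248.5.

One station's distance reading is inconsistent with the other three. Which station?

Solve using three stations at a time. Using P, R, S (subtract circle equations pairwise → linear system) gives (x, y) ≈ (72.7, -102.3).
Distances from that point to each station vs reported:
  P: calculated 170.1 vs reported 170.0 → residual 0.1 km
  Q: calculated 293.0 vs reported 240.8 → residual 52.2 km
  R: calculated 365.3 vs reported 365.3 → residual 0.0 km
  S: calculated 248.5 vs reported 248.5 → residual 0.0 km
P, R, S are mutually consistent (residuals ≈ 0); Q is off by 52.2 km.

Q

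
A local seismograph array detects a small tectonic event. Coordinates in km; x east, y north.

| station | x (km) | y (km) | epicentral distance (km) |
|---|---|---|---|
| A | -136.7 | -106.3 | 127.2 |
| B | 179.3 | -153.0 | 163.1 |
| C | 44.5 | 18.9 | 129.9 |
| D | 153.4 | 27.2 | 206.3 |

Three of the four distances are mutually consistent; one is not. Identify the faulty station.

B

Solve using three stations at a time. Using A, C, D (subtract circle equations pairwise → linear system) gives (x, y) ≈ (-9.7, -99.2).
Distances from that point to each station vs reported:
  A: calculated 127.2 vs reported 127.2 → residual 0.0 km
  B: calculated 196.5 vs reported 163.1 → residual 33.4 km
  C: calculated 129.9 vs reported 129.9 → residual 0.0 km
  D: calculated 206.3 vs reported 206.3 → residual 0.0 km
A, C, D are mutually consistent (residuals ≈ 0); B is off by 33.4 km.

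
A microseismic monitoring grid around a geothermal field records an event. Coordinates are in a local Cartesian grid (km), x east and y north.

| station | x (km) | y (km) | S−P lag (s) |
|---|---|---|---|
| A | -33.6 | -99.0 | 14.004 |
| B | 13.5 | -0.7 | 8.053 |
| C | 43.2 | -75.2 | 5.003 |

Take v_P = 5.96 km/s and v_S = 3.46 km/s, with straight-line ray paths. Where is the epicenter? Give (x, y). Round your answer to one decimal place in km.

66.3 km east, -41.0 km north

Distance from S−P lag: d = Δt · v_P v_S / (v_P − v_S) = Δt · (5.96·3.46)/(5.96−3.46) ≈ 8.2486·Δt.
So d_A = 115.51, d_B = 66.43, d_C = 41.27 km.
Circle about each station: (x + 33.6)² + (y + 99.0)² = 115.51²; (x − 13.5)² + (y + 0.7)² = 66.43²; (x − 43.2)² + (y + 75.2)² = 41.27².
Subtracting the A equation from the B and C equations removes the quadratic terms:
94.2 x + 196.6 y = -1817.60
153.6 x + 47.6 y = 8230.67
Solving the 2×2 system: x ≈ 66.3, y ≈ -41.0 km.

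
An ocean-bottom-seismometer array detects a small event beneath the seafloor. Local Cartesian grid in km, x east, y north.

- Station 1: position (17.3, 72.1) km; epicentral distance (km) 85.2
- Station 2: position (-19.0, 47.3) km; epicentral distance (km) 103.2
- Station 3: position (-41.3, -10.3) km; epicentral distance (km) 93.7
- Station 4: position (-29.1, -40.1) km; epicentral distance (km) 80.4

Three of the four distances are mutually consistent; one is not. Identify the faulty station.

Solve using three stations at a time. Using Station 2, Station 3, Station 4 (subtract circle equations pairwise → linear system) gives (x, y) ≈ (50.5, -29.0).
Distances from that point to each station vs reported:
  Station 1: calculated 106.4 vs reported 85.2 → residual 21.2 km
  Station 2: calculated 103.2 vs reported 103.2 → residual 0.0 km
  Station 3: calculated 93.7 vs reported 93.7 → residual 0.0 km
  Station 4: calculated 80.4 vs reported 80.4 → residual 0.0 km
Station 2, Station 3, Station 4 are mutually consistent (residuals ≈ 0); Station 1 is off by 21.2 km.

Station 1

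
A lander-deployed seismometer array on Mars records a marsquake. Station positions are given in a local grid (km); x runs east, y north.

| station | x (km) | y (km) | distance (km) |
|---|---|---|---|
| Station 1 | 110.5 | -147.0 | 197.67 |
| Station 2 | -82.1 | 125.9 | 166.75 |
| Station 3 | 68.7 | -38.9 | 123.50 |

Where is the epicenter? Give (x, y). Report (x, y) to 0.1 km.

-54.8 km east, -38.6 km north

Circle about each station: (x − 110.5)² + (y + 147.0)² = 197.67²; (x + 82.1)² + (y − 125.9)² = 166.75²; (x − 68.7)² + (y + 38.9)² = 123.50².
Subtracting the Station 1 equation from the Station 2 and Station 3 equations removes the quadratic terms:
-385.2 x + 545.8 y = 39.84
-83.6 x + 216.2 y = -3765.17
Solving the 2×2 system: x ≈ -54.8, y ≈ -38.6 km.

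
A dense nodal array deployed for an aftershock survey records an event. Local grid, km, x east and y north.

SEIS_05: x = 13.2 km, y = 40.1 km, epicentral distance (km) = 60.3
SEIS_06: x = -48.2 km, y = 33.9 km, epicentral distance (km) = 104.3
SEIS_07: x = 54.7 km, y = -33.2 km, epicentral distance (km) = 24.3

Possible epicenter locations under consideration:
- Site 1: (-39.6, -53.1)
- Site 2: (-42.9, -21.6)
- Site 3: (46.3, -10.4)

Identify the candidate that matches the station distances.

Site 3

For each candidate, compare |candidate − station| to the reported distance:
Site 1: residuals SEIS_05 46.8, SEIS_06 16.9, SEIS_07 72.1 → max 72.1 km
Site 2: residuals SEIS_05 23.1, SEIS_06 48.5, SEIS_07 74.0 → max 74.0 km
Site 3: residuals SEIS_05 0.1, SEIS_06 0.1, SEIS_07 0.0 → max 0.1 km
Only Site 3 has all residuals ≈ 0.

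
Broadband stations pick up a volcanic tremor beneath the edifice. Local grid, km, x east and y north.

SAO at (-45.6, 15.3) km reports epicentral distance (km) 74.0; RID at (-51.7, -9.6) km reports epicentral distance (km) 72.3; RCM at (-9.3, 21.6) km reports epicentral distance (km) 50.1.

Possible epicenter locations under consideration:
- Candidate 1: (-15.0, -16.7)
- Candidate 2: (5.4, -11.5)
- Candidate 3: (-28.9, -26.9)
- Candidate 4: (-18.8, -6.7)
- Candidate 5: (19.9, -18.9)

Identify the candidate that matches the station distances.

Candidate 5

For each candidate, compare |candidate − station| to the reported distance:
Candidate 1: residuals SAO 29.7, RID 34.9, RCM 11.4 → max 34.9 km
Candidate 2: residuals SAO 16.4, RID 15.2, RCM 13.9 → max 16.4 km
Candidate 3: residuals SAO 28.6, RID 43.7, RCM 2.2 → max 43.7 km
Candidate 4: residuals SAO 39.3, RID 39.3, RCM 20.2 → max 39.3 km
Candidate 5: residuals SAO 0.1, RID 0.1, RCM 0.2 → max 0.2 km
Only Candidate 5 has all residuals ≈ 0.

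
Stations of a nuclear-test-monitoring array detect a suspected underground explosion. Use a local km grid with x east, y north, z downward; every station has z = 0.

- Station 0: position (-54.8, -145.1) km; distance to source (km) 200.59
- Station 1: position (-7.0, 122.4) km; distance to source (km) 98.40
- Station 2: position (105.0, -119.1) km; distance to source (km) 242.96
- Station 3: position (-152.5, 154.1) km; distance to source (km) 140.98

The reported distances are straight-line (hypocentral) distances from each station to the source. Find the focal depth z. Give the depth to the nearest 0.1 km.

depth ≈ 38.3 km

Each station gives a sphere (x−x_i)² + (y−y_i)² + z² = d_i² (stations at z=0).
Subtracting the Station 0 sphere from Station 1 and Station 2: z² cancels, leaving linear equations in x and y:
95.6 x + 535.0 y = 21527.50
319.6 x + 52.0 y = -17640.45
Solving: x ≈ -63.591, y ≈ 51.602 km (keep extra digits for the depth step; rounded: -63.6, 51.6).
Then from the Station 0 sphere: z² = 200.59² − (x + 54.8)² − (y + 145.1)² with x = -63.591, y = 51.602, so z ≈ 38.307 ≈ 38.3 km.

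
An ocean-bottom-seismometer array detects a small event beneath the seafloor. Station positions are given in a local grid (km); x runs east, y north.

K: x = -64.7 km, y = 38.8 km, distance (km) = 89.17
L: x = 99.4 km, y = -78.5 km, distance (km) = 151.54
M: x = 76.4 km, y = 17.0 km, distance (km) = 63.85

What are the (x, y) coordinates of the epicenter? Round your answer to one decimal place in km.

(23.4, 52.6)

Circle about each station: (x + 64.7)² + (y − 38.8)² = 89.17²; (x − 99.4)² + (y + 78.5)² = 151.54²; (x − 76.4)² + (y − 17.0)² = 63.85².
Subtracting the K equation from the L and M equations removes the quadratic terms:
328.2 x − 234.6 y = -4662.00
282.2 x − 43.6 y = 4308.90
Solving the 2×2 system: x ≈ 23.4, y ≈ 52.6 km.
Check against K (with the unrounded x, y): √((x + 64.7)²+(y − 38.8)²) = 89.17 ≈ 89.17 km. ✓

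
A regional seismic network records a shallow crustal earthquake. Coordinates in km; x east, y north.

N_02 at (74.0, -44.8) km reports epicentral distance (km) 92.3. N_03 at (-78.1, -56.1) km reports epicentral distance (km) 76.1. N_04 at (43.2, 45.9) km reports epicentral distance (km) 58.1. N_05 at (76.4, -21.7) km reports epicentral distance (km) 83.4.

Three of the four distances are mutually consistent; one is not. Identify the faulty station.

N_03

Solve using three stations at a time. Using N_02, N_04, N_05 (subtract circle equations pairwise → linear system) gives (x, y) ≈ (-1.3, 8.5).
Distances from that point to each station vs reported:
  N_02: calculated 92.3 vs reported 92.3 → residual 0.0 km
  N_03: calculated 100.4 vs reported 76.1 → residual 24.3 km
  N_04: calculated 58.1 vs reported 58.1 → residual 0.0 km
  N_05: calculated 83.4 vs reported 83.4 → residual 0.0 km
N_02, N_04, N_05 are mutually consistent (residuals ≈ 0); N_03 is off by 24.3 km.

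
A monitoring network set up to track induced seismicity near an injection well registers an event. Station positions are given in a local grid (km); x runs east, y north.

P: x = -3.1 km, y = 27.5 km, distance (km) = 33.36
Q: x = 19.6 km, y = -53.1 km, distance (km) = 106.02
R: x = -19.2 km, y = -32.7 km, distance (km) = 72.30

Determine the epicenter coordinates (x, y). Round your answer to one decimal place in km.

(-34.8, 37.9)

Circle about each station: (x + 3.1)² + (y − 27.5)² = 33.36²; (x − 19.6)² + (y + 53.1)² = 106.02²; (x + 19.2)² + (y + 32.7)² = 72.30².
Subtracting the P equation from the Q and R equations removes the quadratic terms:
45.4 x − 161.2 y = -7689.44
-32.2 x − 120.4 y = -3442.33
Solving the 2×2 system: x ≈ -34.8, y ≈ 37.9 km.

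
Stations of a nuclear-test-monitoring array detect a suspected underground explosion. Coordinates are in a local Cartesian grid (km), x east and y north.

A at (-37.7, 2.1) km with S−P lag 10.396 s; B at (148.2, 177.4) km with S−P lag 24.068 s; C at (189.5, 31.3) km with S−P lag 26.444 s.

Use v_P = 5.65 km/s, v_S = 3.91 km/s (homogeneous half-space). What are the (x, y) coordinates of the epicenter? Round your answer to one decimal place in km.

-142.3 km east, 82.6 km north

Distance from S−P lag: d = Δt · v_P v_S / (v_P − v_S) = Δt · (5.65·3.91)/(5.65−3.91) ≈ 12.6963·Δt.
So d_A = 131.99, d_B = 305.57, d_C = 335.74 km.
Circle about each station: (x + 37.7)² + (y − 2.1)² = 131.99²; (x − 148.2)² + (y − 177.4)² = 305.57²; (x − 189.5)² + (y − 31.3)² = 335.74².
Subtracting the A equation from the B and C equations removes the quadratic terms:
371.8 x + 350.6 y = -23943.36
454.4 x + 58.4 y = -59835.75
Solving the 2×2 system: x ≈ -142.3, y ≈ 82.6 km.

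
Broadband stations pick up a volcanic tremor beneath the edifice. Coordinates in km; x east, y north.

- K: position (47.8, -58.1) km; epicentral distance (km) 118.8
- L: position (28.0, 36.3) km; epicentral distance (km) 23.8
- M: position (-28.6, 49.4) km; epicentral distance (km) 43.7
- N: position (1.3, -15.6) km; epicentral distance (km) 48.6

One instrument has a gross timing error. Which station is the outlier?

Solve using three stations at a time. Using K, L, M (subtract circle equations pairwise → linear system) gives (x, y) ≈ (14.6, 56.0).
Distances from that point to each station vs reported:
  K: calculated 118.8 vs reported 118.8 → residual 0.0 km
  L: calculated 23.8 vs reported 23.8 → residual 0.0 km
  M: calculated 43.7 vs reported 43.7 → residual 0.0 km
  N: calculated 72.8 vs reported 48.6 → residual 24.2 km
K, L, M are mutually consistent (residuals ≈ 0); N is off by 24.2 km.

N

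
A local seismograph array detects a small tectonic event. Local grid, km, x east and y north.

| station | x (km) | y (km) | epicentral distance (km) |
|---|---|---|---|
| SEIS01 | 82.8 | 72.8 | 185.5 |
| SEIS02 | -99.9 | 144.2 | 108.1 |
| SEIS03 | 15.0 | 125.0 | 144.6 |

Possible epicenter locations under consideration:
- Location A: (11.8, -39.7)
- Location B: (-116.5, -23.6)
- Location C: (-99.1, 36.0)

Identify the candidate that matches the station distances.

Location C

For each candidate, compare |candidate − station| to the reported distance:
Location A: residuals SEIS01 52.5, SEIS02 107.1, SEIS03 20.1 → max 107.1 km
Location B: residuals SEIS01 35.9, SEIS02 60.5, SEIS03 53.8 → max 60.5 km
Location C: residuals SEIS01 0.1, SEIS02 0.1, SEIS03 0.1 → max 0.1 km
Only Location C has all residuals ≈ 0.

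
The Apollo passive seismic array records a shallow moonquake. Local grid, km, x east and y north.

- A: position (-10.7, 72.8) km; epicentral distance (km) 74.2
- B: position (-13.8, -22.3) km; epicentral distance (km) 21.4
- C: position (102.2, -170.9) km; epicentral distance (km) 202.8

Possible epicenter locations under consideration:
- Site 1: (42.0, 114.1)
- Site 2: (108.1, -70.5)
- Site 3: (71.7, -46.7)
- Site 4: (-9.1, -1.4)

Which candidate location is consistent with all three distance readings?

For each candidate, compare |candidate − station| to the reported distance:
Site 1: residuals A 7.2, B 126.0, C 88.5 → max 126.0 km
Site 2: residuals A 111.9, B 109.7, C 102.2 → max 111.9 km
Site 3: residuals A 71.0, B 67.5, C 74.9 → max 74.9 km
Site 4: residuals A 0.0, B 0.0, C 0.0 → max 0.0 km
Only Site 4 has all residuals ≈ 0.

Site 4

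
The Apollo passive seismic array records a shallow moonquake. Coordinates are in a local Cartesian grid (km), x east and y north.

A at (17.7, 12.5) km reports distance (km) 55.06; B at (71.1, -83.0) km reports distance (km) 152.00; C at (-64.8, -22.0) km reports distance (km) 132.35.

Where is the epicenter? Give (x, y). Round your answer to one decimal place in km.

Circle about each station: (x − 17.7)² + (y − 12.5)² = 55.06²; (x − 71.1)² + (y + 83.0)² = 152.00²; (x + 64.8)² + (y + 22.0)² = 132.35².
Subtracting the A equation from the B and C equations removes the quadratic terms:
106.8 x − 191.0 y = -8597.73
-165.0 x − 69.0 y = -10271.42
Solving the 2×2 system: x ≈ 35.2, y ≈ 64.7 km.
Check against A (with the unrounded x, y): √((x − 17.7)²+(y − 12.5)²) = 55.05 ≈ 55.06 km. ✓

x ≈ 35.2 km, y ≈ 64.7 km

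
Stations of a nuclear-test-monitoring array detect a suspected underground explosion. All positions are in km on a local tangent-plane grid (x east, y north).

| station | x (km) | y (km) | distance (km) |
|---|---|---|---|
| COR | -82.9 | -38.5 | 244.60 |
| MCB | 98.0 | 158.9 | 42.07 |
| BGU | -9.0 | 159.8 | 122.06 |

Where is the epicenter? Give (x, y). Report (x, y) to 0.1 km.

x ≈ 105.5 km, y ≈ 117.5 km

Circle about each station: (x + 82.9)² + (y + 38.5)² = 244.60²; (x − 98.0)² + (y − 158.9)² = 42.07²; (x + 9.0)² + (y − 159.8)² = 122.06².
Subtracting the COR equation from the MCB and BGU equations removes the quadratic terms:
361.8 x + 394.8 y = 84557.83
147.8 x + 396.6 y = 62192.90
Solving the 2×2 system: x ≈ 105.5, y ≈ 117.5 km.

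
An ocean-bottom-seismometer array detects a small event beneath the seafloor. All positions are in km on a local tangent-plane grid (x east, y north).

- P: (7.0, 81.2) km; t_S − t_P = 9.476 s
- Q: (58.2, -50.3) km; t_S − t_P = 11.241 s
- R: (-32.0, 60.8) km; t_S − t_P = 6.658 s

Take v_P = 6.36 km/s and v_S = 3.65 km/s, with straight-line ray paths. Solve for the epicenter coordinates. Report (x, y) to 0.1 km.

-20.7 km east, 4.9 km north

Distance from S−P lag: d = Δt · v_P v_S / (v_P − v_S) = Δt · (6.36·3.65)/(6.36−3.65) ≈ 8.5661·Δt.
So d_P = 81.17, d_Q = 96.29, d_R = 57.03 km.
Circle about each station: (x − 7.0)² + (y − 81.2)² = 81.17²; (x − 58.2)² + (y + 50.3)² = 96.29²; (x + 32.0)² + (y − 60.8)² = 57.03².
Subtracting the P equation from the Q and R equations removes the quadratic terms:
102.4 x − 263.0 y = -3408.31
-78.0 x − 40.8 y = 1414.35
Solving the 2×2 system: x ≈ -20.7, y ≈ 4.9 km.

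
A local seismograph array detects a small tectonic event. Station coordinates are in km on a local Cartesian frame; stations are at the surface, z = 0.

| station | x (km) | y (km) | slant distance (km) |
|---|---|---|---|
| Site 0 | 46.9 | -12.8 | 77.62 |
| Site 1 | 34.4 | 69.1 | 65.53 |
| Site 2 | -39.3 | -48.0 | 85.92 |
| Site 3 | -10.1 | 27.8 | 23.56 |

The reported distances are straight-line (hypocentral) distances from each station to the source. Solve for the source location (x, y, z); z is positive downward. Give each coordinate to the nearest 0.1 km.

Each station gives a sphere (x−x_i)² + (y−y_i)² + z² = d_i² (stations at z=0).
Subtracting the Site 0 sphere from Site 1 and Site 2: z² cancels, leaving linear equations in x and y:
-25.0 x + 163.8 y = 5325.40
-172.4 x − 70.4 y = 127.66
Solving: x ≈ -13.194, y ≈ 30.498 km (keep extra digits for the depth step; rounded: -13.2, 30.5).
Then from the Site 0 sphere: z² = 77.62² − (x − 46.9)² − (y + 12.8)² with x = -13.194, y = 30.498, so z ≈ 23.213 ≈ 23.2 km.

(-13.2, 30.5, 23.2)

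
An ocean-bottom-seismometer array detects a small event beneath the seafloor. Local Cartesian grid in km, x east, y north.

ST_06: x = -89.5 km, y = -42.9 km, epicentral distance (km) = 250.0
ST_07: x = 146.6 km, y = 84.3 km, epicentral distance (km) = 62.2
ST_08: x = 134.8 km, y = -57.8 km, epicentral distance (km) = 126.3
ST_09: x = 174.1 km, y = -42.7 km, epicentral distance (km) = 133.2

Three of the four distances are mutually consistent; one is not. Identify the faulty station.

Solve using three stations at a time. Using ST_07, ST_08, ST_09 (subtract circle equations pairwise → linear system) gives (x, y) ≈ (89.3, 60.0).
Distances from that point to each station vs reported:
  ST_06: calculated 206.3 vs reported 250.0 → residual 43.7 km
  ST_07: calculated 62.2 vs reported 62.2 → residual 0.0 km
  ST_08: calculated 126.3 vs reported 126.3 → residual 0.0 km
  ST_09: calculated 133.2 vs reported 133.2 → residual 0.0 km
ST_07, ST_08, ST_09 are mutually consistent (residuals ≈ 0); ST_06 is off by 43.7 km.

ST_06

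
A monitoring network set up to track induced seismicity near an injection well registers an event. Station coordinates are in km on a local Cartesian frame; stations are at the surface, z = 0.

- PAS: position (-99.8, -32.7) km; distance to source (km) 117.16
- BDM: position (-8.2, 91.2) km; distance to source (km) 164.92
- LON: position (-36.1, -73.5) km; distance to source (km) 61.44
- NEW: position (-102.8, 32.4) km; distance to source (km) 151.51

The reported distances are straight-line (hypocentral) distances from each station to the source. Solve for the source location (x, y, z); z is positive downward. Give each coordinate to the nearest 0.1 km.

(1.7, -66.3, 47.9)

Each station gives a sphere (x−x_i)² + (y−y_i)² + z² = d_i² (stations at z=0).
Subtracting the PAS sphere from BDM and LON: z² cancels, leaving linear equations in x and y:
183.2 x + 247.8 y = -16116.79
127.4 x − 81.6 y = 5627.72
Solving: x ≈ 1.707, y ≈ -66.302 km (keep extra digits for the depth step; rounded: 1.7, -66.3).
Then from the PAS sphere: z² = 117.16² − (x + 99.8)² − (y + 32.7)² with x = 1.707, y = -66.302, so z ≈ 47.893 ≈ 47.9 km.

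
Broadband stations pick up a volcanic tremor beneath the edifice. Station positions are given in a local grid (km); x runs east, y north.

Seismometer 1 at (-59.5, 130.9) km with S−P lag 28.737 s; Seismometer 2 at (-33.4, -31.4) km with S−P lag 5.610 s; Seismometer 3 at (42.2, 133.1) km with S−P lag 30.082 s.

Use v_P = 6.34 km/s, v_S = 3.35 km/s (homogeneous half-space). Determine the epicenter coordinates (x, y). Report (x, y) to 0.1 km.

-23.9 km east, -70.1 km north

Distance from S−P lag: d = Δt · v_P v_S / (v_P − v_S) = Δt · (6.34·3.35)/(6.34−3.35) ≈ 7.1033·Δt.
So d_Seismometer 1 = 204.13, d_Seismometer 2 = 39.85, d_Seismometer 3 = 213.68 km.
Circle about each station: (x + 59.5)² + (y − 130.9)² = 204.13²; (x + 33.4)² + (y + 31.4)² = 39.85²; (x − 42.2)² + (y − 133.1)² = 213.68².
Subtracting the Seismometer 1 equation from the Seismometer 2 and Seismometer 3 equations removes the quadratic terms:
52.2 x − 324.6 y = 21507.49
203.4 x + 4.4 y = -5168.70
Solving the 2×2 system: x ≈ -23.9, y ≈ -70.1 km.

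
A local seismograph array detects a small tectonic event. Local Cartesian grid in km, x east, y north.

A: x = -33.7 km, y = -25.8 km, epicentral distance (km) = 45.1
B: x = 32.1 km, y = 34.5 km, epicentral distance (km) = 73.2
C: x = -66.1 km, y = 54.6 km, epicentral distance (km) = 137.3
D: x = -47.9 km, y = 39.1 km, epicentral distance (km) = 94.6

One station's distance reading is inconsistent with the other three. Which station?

Solve using three stations at a time. Using A, B, D (subtract circle equations pairwise → linear system) gives (x, y) ≈ (10.4, -35.4).
Distances from that point to each station vs reported:
  A: calculated 45.1 vs reported 45.1 → residual 0.0 km
  B: calculated 73.2 vs reported 73.2 → residual 0.0 km
  C: calculated 118.1 vs reported 137.3 → residual 19.2 km
  D: calculated 94.6 vs reported 94.6 → residual 0.0 km
A, B, D are mutually consistent (residuals ≈ 0); C is off by 19.2 km.

C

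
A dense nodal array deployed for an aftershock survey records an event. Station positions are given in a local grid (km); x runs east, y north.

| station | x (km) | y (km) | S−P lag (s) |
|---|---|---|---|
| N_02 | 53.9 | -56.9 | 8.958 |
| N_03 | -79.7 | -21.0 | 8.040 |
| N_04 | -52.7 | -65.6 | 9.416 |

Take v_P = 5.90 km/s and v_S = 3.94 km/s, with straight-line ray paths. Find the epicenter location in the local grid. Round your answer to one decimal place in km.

Distance from S−P lag: d = Δt · v_P v_S / (v_P − v_S) = Δt · (5.90·3.94)/(5.90−3.94) ≈ 11.8602·Δt.
So d_N_02 = 106.24, d_N_03 = 95.36, d_N_04 = 111.68 km.
Circle about each station: (x − 53.9)² + (y + 56.9)² = 106.24²; (x + 79.7)² + (y + 21.0)² = 95.36²; (x + 52.7)² + (y + 65.6)² = 111.68².
Subtracting the N_02 equation from the N_03 and N_04 equations removes the quadratic terms:
-267.2 x + 71.8 y = 2843.68
-213.2 x − 17.4 y = -247.65
Solving the 2×2 system: x ≈ -1.6, y ≈ 33.7 km.

-1.6 km east, 33.7 km north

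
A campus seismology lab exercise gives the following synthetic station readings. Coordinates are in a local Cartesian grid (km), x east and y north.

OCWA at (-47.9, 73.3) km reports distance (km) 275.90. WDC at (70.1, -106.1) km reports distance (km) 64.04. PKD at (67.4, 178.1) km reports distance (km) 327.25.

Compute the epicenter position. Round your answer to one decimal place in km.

Circle about each station: (x + 47.9)² + (y − 73.3)² = 275.90²; (x − 70.1)² + (y + 106.1)² = 64.04²; (x − 67.4)² + (y − 178.1)² = 327.25².
Subtracting the OCWA equation from the WDC and PKD equations removes the quadratic terms:
236.0 x − 358.8 y = 80523.61
230.6 x + 209.6 y = -2376.68
Solving the 2×2 system: x ≈ 121.2, y ≈ -144.7 km.

(121.2, -144.7)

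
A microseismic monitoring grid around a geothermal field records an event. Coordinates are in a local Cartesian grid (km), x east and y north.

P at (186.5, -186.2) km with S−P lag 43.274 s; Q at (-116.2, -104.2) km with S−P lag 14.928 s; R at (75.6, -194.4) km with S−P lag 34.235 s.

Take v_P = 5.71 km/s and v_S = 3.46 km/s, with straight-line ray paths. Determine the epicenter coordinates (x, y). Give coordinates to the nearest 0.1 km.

Distance from S−P lag: d = Δt · v_P v_S / (v_P − v_S) = Δt · (5.71·3.46)/(5.71−3.46) ≈ 8.7807·Δt.
So d_P = 379.98, d_Q = 131.08, d_R = 300.61 km.
Circle about each station: (x − 186.5)² + (y + 186.2)² = 379.98²; (x + 116.2)² + (y + 104.2)² = 131.08²; (x − 75.6)² + (y + 194.4)² = 300.61².
Subtracting the P equation from the Q and R equations removes the quadratic terms:
-605.4 x + 164.0 y = 82110.22
-221.8 x − 16.4 y = 28072.46
Solving the 2×2 system: x ≈ -128.5, y ≈ 26.3 km.
Check against P (with the unrounded x, y): √((x − 186.5)²+(y + 186.2)²) = 379.97 ≈ 379.98 km. ✓

x ≈ -128.5 km, y ≈ 26.3 km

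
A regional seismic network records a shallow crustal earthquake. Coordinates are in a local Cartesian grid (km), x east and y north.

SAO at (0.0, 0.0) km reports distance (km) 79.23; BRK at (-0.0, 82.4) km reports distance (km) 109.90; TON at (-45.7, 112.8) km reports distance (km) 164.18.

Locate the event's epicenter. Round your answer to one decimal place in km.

Circle about each station: x² + y² = 79.23²; x² + (y − 82.4)² = 109.90²; (x + 45.7)² + (y − 112.8)² = 164.18².
Subtracting the SAO equation from the BRK and TON equations removes the quadratic terms:
-0.0 x + 164.8 y = 989.14
-91.4 x + 225.6 y = -5865.35
Solving the 2×2 system: x ≈ 79.0, y ≈ 6.0 km.
Check against SAO (with the unrounded x, y): √(x²+y²) = 79.21 ≈ 79.23 km. ✓

(79.0, 6.0)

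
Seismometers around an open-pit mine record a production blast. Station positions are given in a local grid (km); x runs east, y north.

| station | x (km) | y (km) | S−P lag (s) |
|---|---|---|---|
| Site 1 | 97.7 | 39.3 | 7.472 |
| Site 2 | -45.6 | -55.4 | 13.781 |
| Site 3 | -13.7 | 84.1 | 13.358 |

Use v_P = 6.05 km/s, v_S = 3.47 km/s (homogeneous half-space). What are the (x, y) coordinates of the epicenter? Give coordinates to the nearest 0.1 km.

52.9 km east, -1.8 km north

Distance from S−P lag: d = Δt · v_P v_S / (v_P − v_S) = Δt · (6.05·3.47)/(6.05−3.47) ≈ 8.1370·Δt.
So d_Site 1 = 60.80, d_Site 2 = 112.14, d_Site 3 = 108.69 km.
Circle about each station: (x − 97.7)² + (y − 39.3)² = 60.80²; (x + 45.6)² + (y + 55.4)² = 112.14²; (x + 13.7)² + (y − 84.1)² = 108.69².
Subtracting the Site 1 equation from the Site 2 and Site 3 equations removes the quadratic terms:
-286.6 x − 189.4 y = -14820.00
-222.8 x + 89.6 y = -11946.16
Solving the 2×2 system: x ≈ 52.9, y ≈ -1.8 km.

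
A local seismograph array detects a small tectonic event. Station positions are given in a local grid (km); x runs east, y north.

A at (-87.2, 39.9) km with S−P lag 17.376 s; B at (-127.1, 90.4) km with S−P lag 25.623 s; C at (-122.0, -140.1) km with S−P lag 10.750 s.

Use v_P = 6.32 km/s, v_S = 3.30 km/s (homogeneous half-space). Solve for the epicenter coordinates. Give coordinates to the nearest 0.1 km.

x ≈ -78.7 km, y ≈ -79.8 km

Distance from S−P lag: d = Δt · v_P v_S / (v_P − v_S) = Δt · (6.32·3.30)/(6.32−3.30) ≈ 6.9060·Δt.
So d_A = 120.00, d_B = 176.95, d_C = 74.24 km.
Circle about each station: (x + 87.2)² + (y − 39.9)² = 120.00²; (x + 127.1)² + (y − 90.4)² = 176.95²; (x + 122.0)² + (y + 140.1)² = 74.24².
Subtracting the A equation from the B and C equations removes the quadratic terms:
-79.8 x + 101.0 y = -1780.58
-69.6 x − 360.0 y = 34204.58
Solving the 2×2 system: x ≈ -78.7, y ≈ -79.8 km.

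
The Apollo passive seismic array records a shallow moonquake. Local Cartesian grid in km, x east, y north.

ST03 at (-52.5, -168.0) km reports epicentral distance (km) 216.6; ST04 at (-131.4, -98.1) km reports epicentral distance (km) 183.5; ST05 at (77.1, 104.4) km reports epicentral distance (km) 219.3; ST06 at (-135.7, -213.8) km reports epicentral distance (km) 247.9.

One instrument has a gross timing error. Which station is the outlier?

ST04

Solve using three stations at a time. Using ST03, ST05, ST06 (subtract circle equations pairwise → linear system) gives (x, y) ≈ (-130.5, 34.0).
Distances from that point to each station vs reported:
  ST03: calculated 216.5 vs reported 216.6 → residual 0.1 km
  ST04: calculated 132.1 vs reported 183.5 → residual 51.4 km
  ST05: calculated 219.2 vs reported 219.3 → residual 0.1 km
  ST06: calculated 247.8 vs reported 247.9 → residual 0.1 km
ST03, ST05, ST06 are mutually consistent (residuals ≈ 0); ST04 is off by 51.4 km.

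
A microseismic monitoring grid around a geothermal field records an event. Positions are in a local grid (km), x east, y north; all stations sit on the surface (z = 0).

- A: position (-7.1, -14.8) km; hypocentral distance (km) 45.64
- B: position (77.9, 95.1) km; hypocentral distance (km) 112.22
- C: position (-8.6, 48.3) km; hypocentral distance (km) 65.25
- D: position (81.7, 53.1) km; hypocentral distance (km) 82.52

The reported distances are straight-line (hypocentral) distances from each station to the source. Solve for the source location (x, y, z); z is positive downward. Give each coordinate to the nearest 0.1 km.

Each station gives a sphere (x−x_i)² + (y−y_i)² + z² = d_i² (stations at z=0).
Subtracting the A sphere from B and C: z² cancels, leaving linear equations in x and y:
170.0 x + 219.8 y = 4332.65
-3.0 x + 126.2 y = -37.15
Solving: x ≈ 25.095, y ≈ 0.302 km (keep extra digits for the depth step; rounded: 25.1, 0.3).
Then from the A sphere: z² = 45.64² − (x + 7.1)² − (y + 14.8)² with x = 25.095, y = 0.302, so z ≈ 28.608 ≈ 28.6 km.

(25.1, 0.3, 28.6)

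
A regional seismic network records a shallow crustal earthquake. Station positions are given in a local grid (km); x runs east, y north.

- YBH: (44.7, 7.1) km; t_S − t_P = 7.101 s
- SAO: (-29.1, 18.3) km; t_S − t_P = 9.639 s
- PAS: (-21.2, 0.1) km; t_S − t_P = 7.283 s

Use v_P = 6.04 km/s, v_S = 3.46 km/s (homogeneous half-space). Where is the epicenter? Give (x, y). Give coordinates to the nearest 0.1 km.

x ≈ 18.1 km, y ≈ -43.9 km

Distance from S−P lag: d = Δt · v_P v_S / (v_P − v_S) = Δt · (6.04·3.46)/(6.04−3.46) ≈ 8.1002·Δt.
So d_YBH = 57.52, d_SAO = 78.08, d_PAS = 58.99 km.
Circle about each station: (x − 44.7)² + (y − 7.1)² = 57.52²; (x + 29.1)² + (y − 18.3)² = 78.08²; (x + 21.2)² + (y − 0.1)² = 58.99².
Subtracting pairs of circle equations eliminates x²+y² and gives linear equations (the radical axes):
-147.6 x + 22.4 y = -3654.74
-131.8 x − 14.0 y = -1770.32
Solving the 2×2 system: x ≈ 18.1, y ≈ -43.9 km.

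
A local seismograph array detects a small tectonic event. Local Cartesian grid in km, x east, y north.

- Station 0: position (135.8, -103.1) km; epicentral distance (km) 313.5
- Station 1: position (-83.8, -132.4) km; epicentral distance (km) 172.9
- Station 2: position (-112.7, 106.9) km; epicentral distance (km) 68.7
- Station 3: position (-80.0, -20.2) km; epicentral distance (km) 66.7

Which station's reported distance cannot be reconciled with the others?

Station 0

Solve using three stations at a time. Using Station 1, Station 2, Station 3 (subtract circle equations pairwise → linear system) gives (x, y) ≈ (-112.5, 38.1).
Distances from that point to each station vs reported:
  Station 0: calculated 285.7 vs reported 313.5 → residual 27.8 km
  Station 1: calculated 172.9 vs reported 172.9 → residual 0.0 km
  Station 2: calculated 68.8 vs reported 68.7 → residual 0.1 km
  Station 3: calculated 66.8 vs reported 66.7 → residual 0.1 km
Station 1, Station 2, Station 3 are mutually consistent (residuals ≈ 0); Station 0 is off by 27.8 km.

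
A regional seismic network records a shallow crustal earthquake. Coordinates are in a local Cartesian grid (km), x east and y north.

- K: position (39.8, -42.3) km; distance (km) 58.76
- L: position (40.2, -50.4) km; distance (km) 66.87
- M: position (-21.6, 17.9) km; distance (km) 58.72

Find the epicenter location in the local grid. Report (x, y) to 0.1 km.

Circle about each station: (x − 39.8)² + (y + 42.3)² = 58.76²; (x − 40.2)² + (y + 50.4)² = 66.87²; (x + 21.6)² + (y − 17.9)² = 58.72².
Subtracting the K equation from the L and M equations removes the quadratic terms:
0.8 x − 16.2 y = -235.99
-122.8 x + 120.4 y = -2581.66
Solving the 2×2 system: x ≈ 37.1, y ≈ 16.4 km.

37.1 km east, 16.4 km north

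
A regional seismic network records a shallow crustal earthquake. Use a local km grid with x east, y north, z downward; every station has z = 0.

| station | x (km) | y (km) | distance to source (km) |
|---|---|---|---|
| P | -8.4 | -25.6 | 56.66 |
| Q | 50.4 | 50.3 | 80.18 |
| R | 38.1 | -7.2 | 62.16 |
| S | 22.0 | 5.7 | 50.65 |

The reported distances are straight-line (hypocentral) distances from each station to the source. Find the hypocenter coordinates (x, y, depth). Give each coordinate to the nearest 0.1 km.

Each station gives a sphere (x−x_i)² + (y−y_i)² + z² = d_i² (stations at z=0).
Subtracting the P sphere from Q and R: z² cancels, leaving linear equations in x and y:
117.6 x + 151.8 y = 1125.85
93.0 x + 36.8 y = 124.02
Solving: x ≈ -2.309, y ≈ 9.206 km (keep extra digits for the depth step; rounded: -2.3, 9.2).
Then from the P sphere: z² = 56.66² − (x + 8.4)² − (y + 25.6)² with x = -2.309, y = 9.206, so z ≈ 44.292 ≈ 44.3 km.
Check against S (with the unrounded solution): distance 50.65 ≈ 50.65 km. ✓

(-2.3, 9.2, 44.3)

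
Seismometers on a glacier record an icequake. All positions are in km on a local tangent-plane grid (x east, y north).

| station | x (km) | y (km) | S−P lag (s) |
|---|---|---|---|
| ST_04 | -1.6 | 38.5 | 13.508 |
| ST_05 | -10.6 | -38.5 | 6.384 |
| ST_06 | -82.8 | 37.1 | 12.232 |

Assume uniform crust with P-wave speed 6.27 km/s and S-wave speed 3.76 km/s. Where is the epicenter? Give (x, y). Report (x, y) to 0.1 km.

-58.1 km east, -75.1 km north

Distance from S−P lag: d = Δt · v_P v_S / (v_P − v_S) = Δt · (6.27·3.76)/(6.27−3.76) ≈ 9.3925·Δt.
So d_ST_04 = 126.87, d_ST_05 = 59.96, d_ST_06 = 114.89 km.
Circle about each station: (x + 1.6)² + (y − 38.5)² = 126.87²; (x + 10.6)² + (y + 38.5)² = 59.96²; (x + 82.8)² + (y − 37.1)² = 114.89².
Subtracting pairs of circle equations eliminates x²+y² and gives linear equations (the radical axes):
-18.0 x − 154.0 y = 12610.60
-162.4 x − 2.8 y = 9643.72
Solving the 2×2 system: x ≈ -58.1, y ≈ -75.1 km.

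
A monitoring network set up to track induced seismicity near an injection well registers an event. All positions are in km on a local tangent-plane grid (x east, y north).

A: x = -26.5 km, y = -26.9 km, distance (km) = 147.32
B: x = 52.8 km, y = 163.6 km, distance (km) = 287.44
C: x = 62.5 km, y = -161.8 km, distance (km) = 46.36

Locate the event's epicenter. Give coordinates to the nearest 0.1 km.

(86.1, -121.9)

Circle about each station: (x + 26.5)² + (y + 26.9)² = 147.32²; (x − 52.8)² + (y − 163.6)² = 287.44²; (x − 62.5)² + (y + 161.8)² = 46.36².
Subtracting pairs of circle equations eliminates x²+y² and gives linear equations (the radical axes):
158.6 x + 381.0 y = -32791.63
178.0 x − 269.8 y = 48213.56
Solving the 2×2 system: x ≈ 86.1, y ≈ -121.9 km.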